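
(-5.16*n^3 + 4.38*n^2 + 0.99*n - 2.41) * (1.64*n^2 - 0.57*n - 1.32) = -8.4624*n^5 + 10.1244*n^4 + 5.9382*n^3 - 10.2983*n^2 + 0.0669*n + 3.1812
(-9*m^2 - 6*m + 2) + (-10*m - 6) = -9*m^2 - 16*m - 4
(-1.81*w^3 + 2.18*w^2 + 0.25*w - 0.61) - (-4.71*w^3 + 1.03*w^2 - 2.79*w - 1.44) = 2.9*w^3 + 1.15*w^2 + 3.04*w + 0.83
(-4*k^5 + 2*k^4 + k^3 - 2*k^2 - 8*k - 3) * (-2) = 8*k^5 - 4*k^4 - 2*k^3 + 4*k^2 + 16*k + 6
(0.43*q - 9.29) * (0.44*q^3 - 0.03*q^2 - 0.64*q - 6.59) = 0.1892*q^4 - 4.1005*q^3 + 0.00349999999999995*q^2 + 3.1119*q + 61.2211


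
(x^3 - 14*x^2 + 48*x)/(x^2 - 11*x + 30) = x*(x - 8)/(x - 5)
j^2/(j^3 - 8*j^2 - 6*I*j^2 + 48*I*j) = j/(j^2 - 8*j - 6*I*j + 48*I)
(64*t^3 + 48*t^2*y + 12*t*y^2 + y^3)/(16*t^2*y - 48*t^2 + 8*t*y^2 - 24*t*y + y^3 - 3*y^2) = (4*t + y)/(y - 3)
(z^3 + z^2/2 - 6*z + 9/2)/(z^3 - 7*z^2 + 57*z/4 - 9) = 2*(z^2 + 2*z - 3)/(2*z^2 - 11*z + 12)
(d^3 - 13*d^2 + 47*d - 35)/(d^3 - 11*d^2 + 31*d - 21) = (d - 5)/(d - 3)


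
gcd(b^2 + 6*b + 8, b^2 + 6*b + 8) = b^2 + 6*b + 8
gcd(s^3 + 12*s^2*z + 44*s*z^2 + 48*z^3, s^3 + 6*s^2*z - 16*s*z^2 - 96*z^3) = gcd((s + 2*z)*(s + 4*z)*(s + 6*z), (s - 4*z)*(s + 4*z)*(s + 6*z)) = s^2 + 10*s*z + 24*z^2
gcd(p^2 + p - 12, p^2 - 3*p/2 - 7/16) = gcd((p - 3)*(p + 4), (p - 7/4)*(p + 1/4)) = 1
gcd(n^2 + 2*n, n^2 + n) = n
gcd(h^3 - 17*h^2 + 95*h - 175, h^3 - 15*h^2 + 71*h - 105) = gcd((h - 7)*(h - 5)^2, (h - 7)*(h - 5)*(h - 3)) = h^2 - 12*h + 35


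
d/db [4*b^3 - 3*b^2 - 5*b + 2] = 12*b^2 - 6*b - 5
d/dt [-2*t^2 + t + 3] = 1 - 4*t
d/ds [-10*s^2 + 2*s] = 2 - 20*s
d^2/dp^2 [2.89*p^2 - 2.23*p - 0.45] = 5.78000000000000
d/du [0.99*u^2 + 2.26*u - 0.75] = 1.98*u + 2.26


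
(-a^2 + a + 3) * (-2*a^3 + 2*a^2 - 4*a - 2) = 2*a^5 - 4*a^4 + 4*a^2 - 14*a - 6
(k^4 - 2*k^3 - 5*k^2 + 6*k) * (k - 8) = k^5 - 10*k^4 + 11*k^3 + 46*k^2 - 48*k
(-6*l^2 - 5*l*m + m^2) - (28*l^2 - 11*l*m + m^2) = -34*l^2 + 6*l*m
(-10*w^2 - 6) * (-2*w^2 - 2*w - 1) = 20*w^4 + 20*w^3 + 22*w^2 + 12*w + 6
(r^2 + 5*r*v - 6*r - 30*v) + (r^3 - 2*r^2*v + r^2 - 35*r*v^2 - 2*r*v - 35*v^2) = r^3 - 2*r^2*v + 2*r^2 - 35*r*v^2 + 3*r*v - 6*r - 35*v^2 - 30*v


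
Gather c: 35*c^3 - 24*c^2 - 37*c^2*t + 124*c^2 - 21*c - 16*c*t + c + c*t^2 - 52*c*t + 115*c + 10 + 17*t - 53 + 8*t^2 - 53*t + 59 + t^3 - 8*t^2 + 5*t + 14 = 35*c^3 + c^2*(100 - 37*t) + c*(t^2 - 68*t + 95) + t^3 - 31*t + 30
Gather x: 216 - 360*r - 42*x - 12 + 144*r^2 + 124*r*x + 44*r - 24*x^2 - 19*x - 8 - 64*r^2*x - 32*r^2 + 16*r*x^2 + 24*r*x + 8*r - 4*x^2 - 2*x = 112*r^2 - 308*r + x^2*(16*r - 28) + x*(-64*r^2 + 148*r - 63) + 196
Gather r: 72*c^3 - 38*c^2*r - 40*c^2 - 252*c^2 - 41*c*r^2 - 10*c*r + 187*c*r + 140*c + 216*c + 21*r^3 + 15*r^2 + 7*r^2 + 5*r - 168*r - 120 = 72*c^3 - 292*c^2 + 356*c + 21*r^3 + r^2*(22 - 41*c) + r*(-38*c^2 + 177*c - 163) - 120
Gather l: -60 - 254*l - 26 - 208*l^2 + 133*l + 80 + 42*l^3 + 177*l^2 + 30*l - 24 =42*l^3 - 31*l^2 - 91*l - 30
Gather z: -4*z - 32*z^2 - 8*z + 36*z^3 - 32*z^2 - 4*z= 36*z^3 - 64*z^2 - 16*z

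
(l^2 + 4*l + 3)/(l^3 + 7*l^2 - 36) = (l + 1)/(l^2 + 4*l - 12)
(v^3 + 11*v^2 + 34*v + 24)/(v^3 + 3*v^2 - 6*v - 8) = (v + 6)/(v - 2)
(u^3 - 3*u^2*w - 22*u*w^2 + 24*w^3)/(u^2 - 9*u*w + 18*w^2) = (u^2 + 3*u*w - 4*w^2)/(u - 3*w)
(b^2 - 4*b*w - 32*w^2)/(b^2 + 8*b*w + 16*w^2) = (b - 8*w)/(b + 4*w)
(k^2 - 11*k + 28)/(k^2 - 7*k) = (k - 4)/k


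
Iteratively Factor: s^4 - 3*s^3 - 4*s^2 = (s)*(s^3 - 3*s^2 - 4*s) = s*(s - 4)*(s^2 + s) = s^2*(s - 4)*(s + 1)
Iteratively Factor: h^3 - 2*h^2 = (h)*(h^2 - 2*h) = h^2*(h - 2)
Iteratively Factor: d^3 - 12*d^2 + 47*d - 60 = (d - 4)*(d^2 - 8*d + 15) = (d - 5)*(d - 4)*(d - 3)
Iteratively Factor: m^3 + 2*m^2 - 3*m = (m - 1)*(m^2 + 3*m) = m*(m - 1)*(m + 3)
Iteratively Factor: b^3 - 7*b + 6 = (b + 3)*(b^2 - 3*b + 2) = (b - 2)*(b + 3)*(b - 1)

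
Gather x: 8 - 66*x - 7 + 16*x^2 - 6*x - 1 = 16*x^2 - 72*x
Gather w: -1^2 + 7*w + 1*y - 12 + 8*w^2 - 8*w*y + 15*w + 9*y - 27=8*w^2 + w*(22 - 8*y) + 10*y - 40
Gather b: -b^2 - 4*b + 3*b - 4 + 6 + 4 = -b^2 - b + 6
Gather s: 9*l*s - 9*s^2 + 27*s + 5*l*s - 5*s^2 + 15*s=-14*s^2 + s*(14*l + 42)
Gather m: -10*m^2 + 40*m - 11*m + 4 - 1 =-10*m^2 + 29*m + 3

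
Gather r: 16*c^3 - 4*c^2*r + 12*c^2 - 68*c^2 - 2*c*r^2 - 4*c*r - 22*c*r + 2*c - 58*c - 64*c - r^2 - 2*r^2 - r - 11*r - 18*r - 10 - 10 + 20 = 16*c^3 - 56*c^2 - 120*c + r^2*(-2*c - 3) + r*(-4*c^2 - 26*c - 30)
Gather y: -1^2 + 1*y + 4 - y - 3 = 0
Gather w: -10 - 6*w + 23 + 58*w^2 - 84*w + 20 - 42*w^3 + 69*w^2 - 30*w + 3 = -42*w^3 + 127*w^2 - 120*w + 36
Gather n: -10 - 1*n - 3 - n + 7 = -2*n - 6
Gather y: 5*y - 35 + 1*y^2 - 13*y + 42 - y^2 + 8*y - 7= 0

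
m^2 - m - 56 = (m - 8)*(m + 7)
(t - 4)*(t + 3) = t^2 - t - 12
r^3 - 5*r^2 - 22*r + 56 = (r - 7)*(r - 2)*(r + 4)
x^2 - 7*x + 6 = (x - 6)*(x - 1)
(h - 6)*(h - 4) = h^2 - 10*h + 24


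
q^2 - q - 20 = (q - 5)*(q + 4)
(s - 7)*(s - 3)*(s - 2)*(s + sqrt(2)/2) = s^4 - 12*s^3 + sqrt(2)*s^3/2 - 6*sqrt(2)*s^2 + 41*s^2 - 42*s + 41*sqrt(2)*s/2 - 21*sqrt(2)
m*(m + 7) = m^2 + 7*m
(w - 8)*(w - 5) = w^2 - 13*w + 40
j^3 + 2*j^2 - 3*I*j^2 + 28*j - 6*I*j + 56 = (j + 2)*(j - 7*I)*(j + 4*I)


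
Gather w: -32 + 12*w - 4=12*w - 36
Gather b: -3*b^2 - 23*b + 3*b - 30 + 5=-3*b^2 - 20*b - 25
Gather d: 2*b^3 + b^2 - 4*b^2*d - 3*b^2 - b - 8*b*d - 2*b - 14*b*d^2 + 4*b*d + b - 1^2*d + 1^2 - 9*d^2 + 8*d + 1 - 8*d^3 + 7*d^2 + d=2*b^3 - 2*b^2 - 2*b - 8*d^3 + d^2*(-14*b - 2) + d*(-4*b^2 - 4*b + 8) + 2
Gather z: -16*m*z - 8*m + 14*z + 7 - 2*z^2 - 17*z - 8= -8*m - 2*z^2 + z*(-16*m - 3) - 1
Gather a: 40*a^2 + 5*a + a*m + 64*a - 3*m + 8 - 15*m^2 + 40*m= 40*a^2 + a*(m + 69) - 15*m^2 + 37*m + 8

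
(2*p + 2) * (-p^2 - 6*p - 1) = -2*p^3 - 14*p^2 - 14*p - 2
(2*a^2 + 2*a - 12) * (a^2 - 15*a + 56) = 2*a^4 - 28*a^3 + 70*a^2 + 292*a - 672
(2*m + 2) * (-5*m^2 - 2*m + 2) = -10*m^3 - 14*m^2 + 4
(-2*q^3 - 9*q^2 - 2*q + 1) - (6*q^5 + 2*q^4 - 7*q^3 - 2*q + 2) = -6*q^5 - 2*q^4 + 5*q^3 - 9*q^2 - 1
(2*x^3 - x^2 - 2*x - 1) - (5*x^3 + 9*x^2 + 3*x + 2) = -3*x^3 - 10*x^2 - 5*x - 3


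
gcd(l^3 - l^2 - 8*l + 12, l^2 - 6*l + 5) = 1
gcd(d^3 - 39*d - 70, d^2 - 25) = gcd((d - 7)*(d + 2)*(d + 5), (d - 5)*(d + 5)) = d + 5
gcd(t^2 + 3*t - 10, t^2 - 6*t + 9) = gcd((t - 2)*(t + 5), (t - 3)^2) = 1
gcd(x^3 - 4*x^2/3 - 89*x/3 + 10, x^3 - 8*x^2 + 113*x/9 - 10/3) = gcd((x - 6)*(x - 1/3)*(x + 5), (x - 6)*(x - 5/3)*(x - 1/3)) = x^2 - 19*x/3 + 2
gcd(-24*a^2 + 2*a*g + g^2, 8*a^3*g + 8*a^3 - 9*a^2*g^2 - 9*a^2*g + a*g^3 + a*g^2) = 1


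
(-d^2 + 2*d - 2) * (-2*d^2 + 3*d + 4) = 2*d^4 - 7*d^3 + 6*d^2 + 2*d - 8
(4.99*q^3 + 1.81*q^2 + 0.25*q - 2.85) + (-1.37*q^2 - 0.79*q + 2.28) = 4.99*q^3 + 0.44*q^2 - 0.54*q - 0.57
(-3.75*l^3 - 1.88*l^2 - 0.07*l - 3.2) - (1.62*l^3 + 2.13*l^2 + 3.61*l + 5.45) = -5.37*l^3 - 4.01*l^2 - 3.68*l - 8.65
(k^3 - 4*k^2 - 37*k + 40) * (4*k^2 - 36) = 4*k^5 - 16*k^4 - 184*k^3 + 304*k^2 + 1332*k - 1440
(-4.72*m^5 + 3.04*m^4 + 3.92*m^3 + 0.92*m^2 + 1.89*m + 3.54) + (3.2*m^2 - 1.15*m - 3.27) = -4.72*m^5 + 3.04*m^4 + 3.92*m^3 + 4.12*m^2 + 0.74*m + 0.27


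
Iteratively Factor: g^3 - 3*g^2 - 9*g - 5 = (g - 5)*(g^2 + 2*g + 1) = (g - 5)*(g + 1)*(g + 1)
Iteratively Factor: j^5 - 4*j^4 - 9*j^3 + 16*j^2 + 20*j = (j + 1)*(j^4 - 5*j^3 - 4*j^2 + 20*j) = (j - 2)*(j + 1)*(j^3 - 3*j^2 - 10*j) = (j - 2)*(j + 1)*(j + 2)*(j^2 - 5*j) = (j - 5)*(j - 2)*(j + 1)*(j + 2)*(j)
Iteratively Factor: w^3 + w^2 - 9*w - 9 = (w + 1)*(w^2 - 9) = (w + 1)*(w + 3)*(w - 3)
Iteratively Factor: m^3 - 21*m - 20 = (m + 4)*(m^2 - 4*m - 5) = (m + 1)*(m + 4)*(m - 5)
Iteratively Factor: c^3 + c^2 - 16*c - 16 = (c + 1)*(c^2 - 16) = (c - 4)*(c + 1)*(c + 4)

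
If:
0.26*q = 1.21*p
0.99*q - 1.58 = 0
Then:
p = 0.34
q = 1.60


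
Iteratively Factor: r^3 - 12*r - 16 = (r + 2)*(r^2 - 2*r - 8) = (r - 4)*(r + 2)*(r + 2)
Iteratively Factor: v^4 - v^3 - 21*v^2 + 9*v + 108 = (v + 3)*(v^3 - 4*v^2 - 9*v + 36) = (v + 3)^2*(v^2 - 7*v + 12) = (v - 4)*(v + 3)^2*(v - 3)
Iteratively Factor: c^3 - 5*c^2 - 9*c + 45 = (c + 3)*(c^2 - 8*c + 15) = (c - 5)*(c + 3)*(c - 3)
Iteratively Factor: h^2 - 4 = (h - 2)*(h + 2)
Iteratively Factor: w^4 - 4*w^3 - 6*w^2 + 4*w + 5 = (w - 1)*(w^3 - 3*w^2 - 9*w - 5) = (w - 1)*(w + 1)*(w^2 - 4*w - 5) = (w - 5)*(w - 1)*(w + 1)*(w + 1)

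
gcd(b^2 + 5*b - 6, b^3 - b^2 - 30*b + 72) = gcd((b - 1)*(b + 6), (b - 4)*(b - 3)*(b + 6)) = b + 6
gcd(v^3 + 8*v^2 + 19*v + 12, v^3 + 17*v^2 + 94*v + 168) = v + 4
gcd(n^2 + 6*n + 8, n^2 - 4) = n + 2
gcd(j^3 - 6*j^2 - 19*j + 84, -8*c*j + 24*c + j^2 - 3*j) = j - 3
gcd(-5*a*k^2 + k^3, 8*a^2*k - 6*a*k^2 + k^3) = k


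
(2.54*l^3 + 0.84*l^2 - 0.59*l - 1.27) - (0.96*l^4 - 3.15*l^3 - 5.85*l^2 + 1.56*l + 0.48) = -0.96*l^4 + 5.69*l^3 + 6.69*l^2 - 2.15*l - 1.75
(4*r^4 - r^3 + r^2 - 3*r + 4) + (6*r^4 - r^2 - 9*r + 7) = 10*r^4 - r^3 - 12*r + 11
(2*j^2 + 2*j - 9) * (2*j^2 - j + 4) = 4*j^4 + 2*j^3 - 12*j^2 + 17*j - 36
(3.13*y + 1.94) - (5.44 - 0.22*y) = 3.35*y - 3.5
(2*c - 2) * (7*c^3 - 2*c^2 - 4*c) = 14*c^4 - 18*c^3 - 4*c^2 + 8*c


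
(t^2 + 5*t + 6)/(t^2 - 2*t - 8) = (t + 3)/(t - 4)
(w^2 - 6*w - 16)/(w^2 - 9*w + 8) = (w + 2)/(w - 1)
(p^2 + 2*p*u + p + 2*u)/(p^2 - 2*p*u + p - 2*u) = (p + 2*u)/(p - 2*u)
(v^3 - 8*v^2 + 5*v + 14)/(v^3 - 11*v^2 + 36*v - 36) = (v^2 - 6*v - 7)/(v^2 - 9*v + 18)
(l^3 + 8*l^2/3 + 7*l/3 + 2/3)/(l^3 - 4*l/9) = 3*(l^2 + 2*l + 1)/(l*(3*l - 2))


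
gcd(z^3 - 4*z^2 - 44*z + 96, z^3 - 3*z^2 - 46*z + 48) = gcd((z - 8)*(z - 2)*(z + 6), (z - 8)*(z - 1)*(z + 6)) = z^2 - 2*z - 48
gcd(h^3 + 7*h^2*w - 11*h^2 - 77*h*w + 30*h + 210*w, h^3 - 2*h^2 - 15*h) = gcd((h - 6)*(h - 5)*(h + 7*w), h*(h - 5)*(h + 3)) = h - 5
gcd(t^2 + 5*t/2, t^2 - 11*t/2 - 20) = t + 5/2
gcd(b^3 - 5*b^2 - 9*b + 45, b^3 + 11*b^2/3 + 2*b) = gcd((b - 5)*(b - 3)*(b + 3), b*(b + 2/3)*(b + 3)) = b + 3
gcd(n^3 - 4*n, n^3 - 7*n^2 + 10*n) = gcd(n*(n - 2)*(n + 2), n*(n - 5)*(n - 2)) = n^2 - 2*n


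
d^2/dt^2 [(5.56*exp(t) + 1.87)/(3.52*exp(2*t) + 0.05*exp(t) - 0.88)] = (68.890624*exp(4*t) + 91.701632*exp(3*t) + 104.323296*exp(2*t) + 23.419363*exp(t) + 4.387944)*exp(t)/(43.614208*exp(6*t) + 1.85856*exp(5*t) - 32.684256*exp(4*t) - 0.929155*exp(3*t) + 8.171064*exp(2*t) + 0.11616*exp(t) - 0.681472)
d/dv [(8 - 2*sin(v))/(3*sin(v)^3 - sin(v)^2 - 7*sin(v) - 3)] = 2*(6*sin(v)^3 - 37*sin(v)^2 + 8*sin(v) + 31)*cos(v)/(-3*sin(v)^3 + sin(v)^2 + 7*sin(v) + 3)^2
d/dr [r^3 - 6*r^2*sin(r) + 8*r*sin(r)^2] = -6*r^2*cos(r) + 3*r^2 - 12*r*sin(r) + 8*r*sin(2*r) + 8*sin(r)^2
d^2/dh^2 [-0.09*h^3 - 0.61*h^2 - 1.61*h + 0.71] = -0.54*h - 1.22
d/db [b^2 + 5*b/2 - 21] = 2*b + 5/2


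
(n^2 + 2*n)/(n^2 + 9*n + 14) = n/(n + 7)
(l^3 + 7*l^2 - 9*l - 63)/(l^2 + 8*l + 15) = (l^2 + 4*l - 21)/(l + 5)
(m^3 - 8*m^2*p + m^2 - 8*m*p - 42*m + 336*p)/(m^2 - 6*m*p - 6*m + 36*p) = (-m^2 + 8*m*p - 7*m + 56*p)/(-m + 6*p)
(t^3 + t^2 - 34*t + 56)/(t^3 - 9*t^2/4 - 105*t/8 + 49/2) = 8*(t^2 + 5*t - 14)/(8*t^2 + 14*t - 49)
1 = 1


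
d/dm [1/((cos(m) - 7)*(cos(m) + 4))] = (2*cos(m) - 3)*sin(m)/((cos(m) - 7)^2*(cos(m) + 4)^2)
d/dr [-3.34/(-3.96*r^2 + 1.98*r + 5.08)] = (6.6132 - 26.4528*r)/(-3.96*r^2 + 1.98*r + 5.08)^2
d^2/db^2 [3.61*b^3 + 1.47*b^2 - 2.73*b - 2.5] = 21.66*b + 2.94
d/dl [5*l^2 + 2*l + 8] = 10*l + 2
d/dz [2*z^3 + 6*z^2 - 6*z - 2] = 6*z^2 + 12*z - 6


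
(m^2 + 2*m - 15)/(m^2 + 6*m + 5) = (m - 3)/(m + 1)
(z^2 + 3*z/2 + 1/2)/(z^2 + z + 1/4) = 2*(z + 1)/(2*z + 1)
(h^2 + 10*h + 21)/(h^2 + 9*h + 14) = (h + 3)/(h + 2)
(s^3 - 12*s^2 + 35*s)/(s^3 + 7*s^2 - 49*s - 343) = s*(s - 5)/(s^2 + 14*s + 49)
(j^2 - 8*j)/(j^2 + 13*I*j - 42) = j*(j - 8)/(j^2 + 13*I*j - 42)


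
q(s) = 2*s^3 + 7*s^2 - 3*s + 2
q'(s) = 6*s^2 + 14*s - 3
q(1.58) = 22.62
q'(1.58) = 34.10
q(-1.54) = 15.92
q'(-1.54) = -10.33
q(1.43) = 17.87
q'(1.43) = 29.29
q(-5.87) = -143.72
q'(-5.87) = 121.56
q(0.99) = 7.83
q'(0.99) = 16.74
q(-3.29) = 16.42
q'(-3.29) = 15.88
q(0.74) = 4.42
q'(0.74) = 10.65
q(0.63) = 3.39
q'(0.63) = 8.20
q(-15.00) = -5128.00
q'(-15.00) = 1137.00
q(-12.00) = -2410.00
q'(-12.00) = 693.00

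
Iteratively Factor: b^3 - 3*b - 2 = (b + 1)*(b^2 - b - 2) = (b + 1)^2*(b - 2)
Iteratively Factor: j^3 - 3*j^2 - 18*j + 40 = (j - 2)*(j^2 - j - 20) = (j - 5)*(j - 2)*(j + 4)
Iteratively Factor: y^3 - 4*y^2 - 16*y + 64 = (y - 4)*(y^2 - 16) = (y - 4)*(y + 4)*(y - 4)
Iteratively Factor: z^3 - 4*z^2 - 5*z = (z + 1)*(z^2 - 5*z) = z*(z + 1)*(z - 5)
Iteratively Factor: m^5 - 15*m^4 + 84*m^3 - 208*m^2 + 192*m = (m - 4)*(m^4 - 11*m^3 + 40*m^2 - 48*m) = (m - 4)*(m - 3)*(m^3 - 8*m^2 + 16*m) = m*(m - 4)*(m - 3)*(m^2 - 8*m + 16) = m*(m - 4)^2*(m - 3)*(m - 4)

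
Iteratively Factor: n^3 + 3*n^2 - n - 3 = (n + 1)*(n^2 + 2*n - 3) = (n + 1)*(n + 3)*(n - 1)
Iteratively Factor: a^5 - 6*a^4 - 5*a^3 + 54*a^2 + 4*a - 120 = (a - 3)*(a^4 - 3*a^3 - 14*a^2 + 12*a + 40) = (a - 3)*(a + 2)*(a^3 - 5*a^2 - 4*a + 20) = (a - 3)*(a - 2)*(a + 2)*(a^2 - 3*a - 10) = (a - 5)*(a - 3)*(a - 2)*(a + 2)*(a + 2)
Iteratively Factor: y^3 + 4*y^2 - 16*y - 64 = (y - 4)*(y^2 + 8*y + 16) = (y - 4)*(y + 4)*(y + 4)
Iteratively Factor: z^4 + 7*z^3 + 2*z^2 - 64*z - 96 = (z - 3)*(z^3 + 10*z^2 + 32*z + 32) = (z - 3)*(z + 4)*(z^2 + 6*z + 8) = (z - 3)*(z + 2)*(z + 4)*(z + 4)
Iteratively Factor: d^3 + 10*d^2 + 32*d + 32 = (d + 2)*(d^2 + 8*d + 16) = (d + 2)*(d + 4)*(d + 4)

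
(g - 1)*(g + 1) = g^2 - 1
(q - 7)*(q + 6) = q^2 - q - 42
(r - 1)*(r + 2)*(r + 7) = r^3 + 8*r^2 + 5*r - 14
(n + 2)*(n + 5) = n^2 + 7*n + 10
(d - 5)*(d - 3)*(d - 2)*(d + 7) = d^4 - 3*d^3 - 39*d^2 + 187*d - 210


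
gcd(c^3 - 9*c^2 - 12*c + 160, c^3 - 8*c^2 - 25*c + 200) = c^2 - 13*c + 40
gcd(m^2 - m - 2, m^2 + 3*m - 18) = 1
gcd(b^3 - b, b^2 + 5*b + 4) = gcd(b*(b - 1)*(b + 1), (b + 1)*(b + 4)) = b + 1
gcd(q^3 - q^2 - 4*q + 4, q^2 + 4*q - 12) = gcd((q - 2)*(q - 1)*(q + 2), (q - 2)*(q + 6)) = q - 2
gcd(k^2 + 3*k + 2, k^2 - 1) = k + 1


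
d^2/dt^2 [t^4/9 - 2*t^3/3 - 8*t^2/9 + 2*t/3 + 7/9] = 4*t^2/3 - 4*t - 16/9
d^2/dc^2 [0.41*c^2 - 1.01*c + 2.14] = 0.820000000000000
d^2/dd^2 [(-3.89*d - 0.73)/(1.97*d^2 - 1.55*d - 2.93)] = ((3.89*d + 0.73)*(3.94*d - 1.55)*(7.88*d - 3.1) + (45.9798*d - 9.1828)*(-1.97*d^2 + 1.55*d + 2.93))/(-1.97*d^2 + 1.55*d + 2.93)^3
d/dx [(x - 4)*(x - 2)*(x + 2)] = 3*x^2 - 8*x - 4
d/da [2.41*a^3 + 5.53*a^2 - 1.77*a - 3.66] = 7.23*a^2 + 11.06*a - 1.77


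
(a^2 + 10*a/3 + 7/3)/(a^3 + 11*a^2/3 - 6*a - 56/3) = (3*a^2 + 10*a + 7)/(3*a^3 + 11*a^2 - 18*a - 56)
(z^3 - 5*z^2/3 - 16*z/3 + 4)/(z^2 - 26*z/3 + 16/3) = (z^2 - z - 6)/(z - 8)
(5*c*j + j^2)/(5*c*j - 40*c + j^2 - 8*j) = j/(j - 8)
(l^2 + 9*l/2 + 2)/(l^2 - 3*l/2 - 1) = (l + 4)/(l - 2)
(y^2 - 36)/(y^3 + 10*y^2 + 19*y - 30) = (y - 6)/(y^2 + 4*y - 5)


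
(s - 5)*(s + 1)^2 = s^3 - 3*s^2 - 9*s - 5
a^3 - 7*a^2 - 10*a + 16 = (a - 8)*(a - 1)*(a + 2)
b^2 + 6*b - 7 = (b - 1)*(b + 7)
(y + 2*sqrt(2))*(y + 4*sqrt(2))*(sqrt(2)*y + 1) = sqrt(2)*y^3 + 13*y^2 + 22*sqrt(2)*y + 16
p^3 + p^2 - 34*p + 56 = (p - 4)*(p - 2)*(p + 7)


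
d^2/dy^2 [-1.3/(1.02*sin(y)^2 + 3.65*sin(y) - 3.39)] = (5.41008*sin(y)^4 + 14.5197*sin(y)^3 + 27.18469*sin(y)^2 - 12.95385*sin(y) - 43.62878)/(1.02*sin(y)^2 + 3.65*sin(y) - 3.39)^3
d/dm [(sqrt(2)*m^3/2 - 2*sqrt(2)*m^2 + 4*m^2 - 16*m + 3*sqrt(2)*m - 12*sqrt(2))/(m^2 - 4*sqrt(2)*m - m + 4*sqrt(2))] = (sqrt(2)*m^4/2 - 8*m^3 - sqrt(2)*m^3 - 17*sqrt(2)*m^2 + 40*m^2 - 32*m + 56*sqrt(2)*m - 76*sqrt(2) - 72)/(m^4 - 8*sqrt(2)*m^3 - 2*m^3 + 16*sqrt(2)*m^2 + 33*m^2 - 64*m - 8*sqrt(2)*m + 32)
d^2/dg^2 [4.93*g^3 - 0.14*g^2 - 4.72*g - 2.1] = 29.58*g - 0.28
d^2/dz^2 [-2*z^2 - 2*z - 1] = -4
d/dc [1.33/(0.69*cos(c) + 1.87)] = 0.9177*sin(c)/(0.69*cos(c) + 1.87)^2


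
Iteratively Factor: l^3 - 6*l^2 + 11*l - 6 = (l - 3)*(l^2 - 3*l + 2) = (l - 3)*(l - 2)*(l - 1)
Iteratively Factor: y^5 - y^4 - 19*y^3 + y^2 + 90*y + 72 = (y + 1)*(y^4 - 2*y^3 - 17*y^2 + 18*y + 72) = (y - 3)*(y + 1)*(y^3 + y^2 - 14*y - 24) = (y - 3)*(y + 1)*(y + 2)*(y^2 - y - 12) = (y - 4)*(y - 3)*(y + 1)*(y + 2)*(y + 3)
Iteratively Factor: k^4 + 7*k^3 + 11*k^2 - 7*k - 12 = (k + 1)*(k^3 + 6*k^2 + 5*k - 12) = (k + 1)*(k + 3)*(k^2 + 3*k - 4) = (k + 1)*(k + 3)*(k + 4)*(k - 1)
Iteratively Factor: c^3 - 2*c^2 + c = (c - 1)*(c^2 - c) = (c - 1)^2*(c)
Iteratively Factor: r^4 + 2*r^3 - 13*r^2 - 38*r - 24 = (r - 4)*(r^3 + 6*r^2 + 11*r + 6) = (r - 4)*(r + 1)*(r^2 + 5*r + 6) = (r - 4)*(r + 1)*(r + 3)*(r + 2)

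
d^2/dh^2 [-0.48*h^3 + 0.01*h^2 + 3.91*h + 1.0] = 0.02 - 2.88*h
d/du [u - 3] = 1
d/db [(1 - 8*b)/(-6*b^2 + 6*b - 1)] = 2*(-24*b^2 + 6*b + 1)/(36*b^4 - 72*b^3 + 48*b^2 - 12*b + 1)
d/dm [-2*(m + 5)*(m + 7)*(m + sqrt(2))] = -6*m^2 - 48*m - 4*sqrt(2)*m - 70 - 24*sqrt(2)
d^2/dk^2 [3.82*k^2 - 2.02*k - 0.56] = 7.64000000000000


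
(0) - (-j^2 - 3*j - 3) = j^2 + 3*j + 3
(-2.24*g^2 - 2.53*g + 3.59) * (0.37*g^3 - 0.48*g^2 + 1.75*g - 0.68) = -0.8288*g^5 + 0.1391*g^4 - 1.3773*g^3 - 4.6275*g^2 + 8.0029*g - 2.4412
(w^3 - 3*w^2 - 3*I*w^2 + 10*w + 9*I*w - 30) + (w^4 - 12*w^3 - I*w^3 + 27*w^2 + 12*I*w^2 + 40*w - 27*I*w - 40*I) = w^4 - 11*w^3 - I*w^3 + 24*w^2 + 9*I*w^2 + 50*w - 18*I*w - 30 - 40*I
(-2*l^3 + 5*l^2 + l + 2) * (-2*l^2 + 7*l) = 4*l^5 - 24*l^4 + 33*l^3 + 3*l^2 + 14*l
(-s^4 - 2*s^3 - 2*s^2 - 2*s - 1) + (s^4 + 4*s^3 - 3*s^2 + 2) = 2*s^3 - 5*s^2 - 2*s + 1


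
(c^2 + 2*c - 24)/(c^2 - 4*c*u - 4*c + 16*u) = (-c - 6)/(-c + 4*u)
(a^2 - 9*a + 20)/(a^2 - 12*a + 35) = (a - 4)/(a - 7)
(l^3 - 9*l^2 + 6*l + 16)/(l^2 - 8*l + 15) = (l^3 - 9*l^2 + 6*l + 16)/(l^2 - 8*l + 15)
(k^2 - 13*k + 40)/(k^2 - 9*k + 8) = (k - 5)/(k - 1)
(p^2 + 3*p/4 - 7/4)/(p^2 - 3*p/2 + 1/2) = (4*p + 7)/(2*(2*p - 1))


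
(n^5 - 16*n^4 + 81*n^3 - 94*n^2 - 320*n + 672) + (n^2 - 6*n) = n^5 - 16*n^4 + 81*n^3 - 93*n^2 - 326*n + 672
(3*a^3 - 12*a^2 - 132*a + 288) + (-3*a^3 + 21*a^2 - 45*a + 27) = 9*a^2 - 177*a + 315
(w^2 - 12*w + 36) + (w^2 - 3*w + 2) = 2*w^2 - 15*w + 38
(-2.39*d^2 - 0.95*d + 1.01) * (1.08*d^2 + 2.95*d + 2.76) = -2.5812*d^4 - 8.0765*d^3 - 8.3081*d^2 + 0.3575*d + 2.7876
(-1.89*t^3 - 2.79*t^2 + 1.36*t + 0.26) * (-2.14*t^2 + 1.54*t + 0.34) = 4.0446*t^5 + 3.06*t^4 - 7.8496*t^3 + 0.5894*t^2 + 0.8628*t + 0.0884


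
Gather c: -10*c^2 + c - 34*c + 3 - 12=-10*c^2 - 33*c - 9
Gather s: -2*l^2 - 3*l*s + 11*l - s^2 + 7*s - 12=-2*l^2 + 11*l - s^2 + s*(7 - 3*l) - 12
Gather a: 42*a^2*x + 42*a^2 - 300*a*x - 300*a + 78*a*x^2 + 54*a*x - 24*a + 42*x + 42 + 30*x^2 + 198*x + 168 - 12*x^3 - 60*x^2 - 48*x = a^2*(42*x + 42) + a*(78*x^2 - 246*x - 324) - 12*x^3 - 30*x^2 + 192*x + 210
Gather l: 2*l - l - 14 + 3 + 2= l - 9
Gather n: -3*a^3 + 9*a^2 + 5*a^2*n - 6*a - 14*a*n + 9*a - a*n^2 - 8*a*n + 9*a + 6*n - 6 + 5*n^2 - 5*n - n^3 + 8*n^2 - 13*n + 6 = -3*a^3 + 9*a^2 + 12*a - n^3 + n^2*(13 - a) + n*(5*a^2 - 22*a - 12)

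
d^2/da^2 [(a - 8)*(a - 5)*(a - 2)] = 6*a - 30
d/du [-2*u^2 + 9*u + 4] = 9 - 4*u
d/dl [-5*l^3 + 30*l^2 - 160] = 15*l*(4 - l)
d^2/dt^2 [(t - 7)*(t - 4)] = 2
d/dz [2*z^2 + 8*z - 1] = 4*z + 8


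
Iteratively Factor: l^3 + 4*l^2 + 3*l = (l + 3)*(l^2 + l) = l*(l + 3)*(l + 1)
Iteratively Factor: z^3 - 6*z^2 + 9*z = (z - 3)*(z^2 - 3*z) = z*(z - 3)*(z - 3)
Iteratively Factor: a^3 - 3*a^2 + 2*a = (a - 2)*(a^2 - a) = (a - 2)*(a - 1)*(a)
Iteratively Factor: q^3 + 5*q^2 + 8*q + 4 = (q + 2)*(q^2 + 3*q + 2) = (q + 2)^2*(q + 1)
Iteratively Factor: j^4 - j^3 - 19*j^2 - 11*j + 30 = (j + 2)*(j^3 - 3*j^2 - 13*j + 15) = (j - 5)*(j + 2)*(j^2 + 2*j - 3) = (j - 5)*(j - 1)*(j + 2)*(j + 3)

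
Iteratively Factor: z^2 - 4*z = (z)*(z - 4)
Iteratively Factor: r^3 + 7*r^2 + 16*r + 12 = (r + 3)*(r^2 + 4*r + 4) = (r + 2)*(r + 3)*(r + 2)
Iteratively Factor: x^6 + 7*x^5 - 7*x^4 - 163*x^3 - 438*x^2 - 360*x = (x - 5)*(x^5 + 12*x^4 + 53*x^3 + 102*x^2 + 72*x) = (x - 5)*(x + 3)*(x^4 + 9*x^3 + 26*x^2 + 24*x) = (x - 5)*(x + 2)*(x + 3)*(x^3 + 7*x^2 + 12*x) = (x - 5)*(x + 2)*(x + 3)*(x + 4)*(x^2 + 3*x) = (x - 5)*(x + 2)*(x + 3)^2*(x + 4)*(x)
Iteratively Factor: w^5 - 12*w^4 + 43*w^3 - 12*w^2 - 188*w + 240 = (w - 4)*(w^4 - 8*w^3 + 11*w^2 + 32*w - 60) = (w - 4)*(w - 3)*(w^3 - 5*w^2 - 4*w + 20) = (w - 5)*(w - 4)*(w - 3)*(w^2 - 4) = (w - 5)*(w - 4)*(w - 3)*(w + 2)*(w - 2)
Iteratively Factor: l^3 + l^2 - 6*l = (l)*(l^2 + l - 6) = l*(l + 3)*(l - 2)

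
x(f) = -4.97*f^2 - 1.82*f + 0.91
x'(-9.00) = 87.64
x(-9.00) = -385.28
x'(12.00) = -121.10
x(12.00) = -736.61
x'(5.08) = -52.32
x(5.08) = -136.59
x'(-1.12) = 9.31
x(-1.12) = -3.29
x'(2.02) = -21.90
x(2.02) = -23.05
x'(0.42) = -5.99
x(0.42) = -0.73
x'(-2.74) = 25.42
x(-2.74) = -31.42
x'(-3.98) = 37.74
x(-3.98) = -70.57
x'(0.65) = -8.28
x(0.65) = -2.37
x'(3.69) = -38.50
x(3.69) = -73.48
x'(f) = -9.94*f - 1.82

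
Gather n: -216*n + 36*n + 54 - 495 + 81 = -180*n - 360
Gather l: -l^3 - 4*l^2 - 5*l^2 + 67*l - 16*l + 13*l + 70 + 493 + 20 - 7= -l^3 - 9*l^2 + 64*l + 576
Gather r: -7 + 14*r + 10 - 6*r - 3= 8*r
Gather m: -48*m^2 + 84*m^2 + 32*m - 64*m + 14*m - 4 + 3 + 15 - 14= 36*m^2 - 18*m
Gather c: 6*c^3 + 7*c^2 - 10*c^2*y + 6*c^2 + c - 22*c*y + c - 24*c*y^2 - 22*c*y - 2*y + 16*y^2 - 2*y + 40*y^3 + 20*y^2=6*c^3 + c^2*(13 - 10*y) + c*(-24*y^2 - 44*y + 2) + 40*y^3 + 36*y^2 - 4*y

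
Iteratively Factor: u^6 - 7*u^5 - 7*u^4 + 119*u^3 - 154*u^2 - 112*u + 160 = (u - 1)*(u^5 - 6*u^4 - 13*u^3 + 106*u^2 - 48*u - 160) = (u - 1)*(u + 1)*(u^4 - 7*u^3 - 6*u^2 + 112*u - 160) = (u - 1)*(u + 1)*(u + 4)*(u^3 - 11*u^2 + 38*u - 40) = (u - 4)*(u - 1)*(u + 1)*(u + 4)*(u^2 - 7*u + 10) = (u - 4)*(u - 2)*(u - 1)*(u + 1)*(u + 4)*(u - 5)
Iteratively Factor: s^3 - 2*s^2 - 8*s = (s)*(s^2 - 2*s - 8) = s*(s + 2)*(s - 4)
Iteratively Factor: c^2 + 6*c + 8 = (c + 2)*(c + 4)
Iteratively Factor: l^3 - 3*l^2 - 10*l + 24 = (l + 3)*(l^2 - 6*l + 8) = (l - 2)*(l + 3)*(l - 4)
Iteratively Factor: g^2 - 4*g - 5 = (g - 5)*(g + 1)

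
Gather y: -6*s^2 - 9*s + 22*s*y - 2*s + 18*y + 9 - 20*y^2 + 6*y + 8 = -6*s^2 - 11*s - 20*y^2 + y*(22*s + 24) + 17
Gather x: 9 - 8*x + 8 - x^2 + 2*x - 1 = -x^2 - 6*x + 16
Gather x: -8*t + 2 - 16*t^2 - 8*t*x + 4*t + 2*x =-16*t^2 - 4*t + x*(2 - 8*t) + 2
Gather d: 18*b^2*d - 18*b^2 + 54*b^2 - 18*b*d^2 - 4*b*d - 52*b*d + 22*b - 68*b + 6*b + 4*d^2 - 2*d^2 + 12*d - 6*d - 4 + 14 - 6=36*b^2 - 40*b + d^2*(2 - 18*b) + d*(18*b^2 - 56*b + 6) + 4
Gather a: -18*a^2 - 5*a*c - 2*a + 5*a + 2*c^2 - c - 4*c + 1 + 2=-18*a^2 + a*(3 - 5*c) + 2*c^2 - 5*c + 3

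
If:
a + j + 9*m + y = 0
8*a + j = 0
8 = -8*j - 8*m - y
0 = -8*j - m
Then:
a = 8/121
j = -64/121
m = 512/121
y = -4552/121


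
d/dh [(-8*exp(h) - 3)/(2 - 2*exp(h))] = -11/(8*sinh(h/2)^2)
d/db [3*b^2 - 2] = 6*b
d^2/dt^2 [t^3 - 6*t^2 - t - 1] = 6*t - 12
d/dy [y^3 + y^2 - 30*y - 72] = 3*y^2 + 2*y - 30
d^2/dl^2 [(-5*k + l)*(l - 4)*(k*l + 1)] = -10*k^2 + 6*k*l - 8*k + 2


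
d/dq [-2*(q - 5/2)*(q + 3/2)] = 2 - 4*q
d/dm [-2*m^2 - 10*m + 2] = -4*m - 10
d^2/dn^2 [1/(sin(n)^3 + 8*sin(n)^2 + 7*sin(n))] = (-9*sin(n)^2 - 79*sin(n) - 179 + 139/sin(n) + 238/sin(n)^2 + 98/sin(n)^3)/((sin(n) + 1)^2*(sin(n) + 7)^3)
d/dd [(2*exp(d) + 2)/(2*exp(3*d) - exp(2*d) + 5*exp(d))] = 2*(-4*exp(3*d) - 5*exp(2*d) + 2*exp(d) - 5)*exp(-d)/(4*exp(4*d) - 4*exp(3*d) + 21*exp(2*d) - 10*exp(d) + 25)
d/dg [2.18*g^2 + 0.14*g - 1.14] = 4.36*g + 0.14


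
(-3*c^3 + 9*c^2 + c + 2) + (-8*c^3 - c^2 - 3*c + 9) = -11*c^3 + 8*c^2 - 2*c + 11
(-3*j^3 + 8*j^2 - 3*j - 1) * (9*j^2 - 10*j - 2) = -27*j^5 + 102*j^4 - 101*j^3 + 5*j^2 + 16*j + 2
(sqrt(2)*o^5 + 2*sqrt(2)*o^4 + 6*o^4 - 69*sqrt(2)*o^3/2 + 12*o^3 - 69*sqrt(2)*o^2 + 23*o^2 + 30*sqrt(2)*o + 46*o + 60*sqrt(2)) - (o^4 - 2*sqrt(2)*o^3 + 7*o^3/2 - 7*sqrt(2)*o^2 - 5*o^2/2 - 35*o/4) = sqrt(2)*o^5 + 2*sqrt(2)*o^4 + 5*o^4 - 65*sqrt(2)*o^3/2 + 17*o^3/2 - 62*sqrt(2)*o^2 + 51*o^2/2 + 30*sqrt(2)*o + 219*o/4 + 60*sqrt(2)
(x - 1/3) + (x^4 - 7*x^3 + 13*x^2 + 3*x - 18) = x^4 - 7*x^3 + 13*x^2 + 4*x - 55/3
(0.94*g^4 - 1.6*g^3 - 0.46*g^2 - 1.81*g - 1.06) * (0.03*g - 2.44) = 0.0282*g^5 - 2.3416*g^4 + 3.8902*g^3 + 1.0681*g^2 + 4.3846*g + 2.5864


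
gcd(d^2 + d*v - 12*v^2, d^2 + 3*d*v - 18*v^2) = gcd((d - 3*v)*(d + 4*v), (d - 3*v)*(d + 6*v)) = -d + 3*v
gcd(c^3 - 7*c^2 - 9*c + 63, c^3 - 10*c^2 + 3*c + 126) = c^2 - 4*c - 21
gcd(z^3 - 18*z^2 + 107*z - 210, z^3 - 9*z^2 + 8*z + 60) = z^2 - 11*z + 30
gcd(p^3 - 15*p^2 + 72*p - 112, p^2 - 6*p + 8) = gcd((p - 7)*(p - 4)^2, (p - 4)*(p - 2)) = p - 4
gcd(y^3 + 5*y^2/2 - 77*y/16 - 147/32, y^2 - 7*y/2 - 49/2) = y + 7/2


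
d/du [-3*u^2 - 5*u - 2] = -6*u - 5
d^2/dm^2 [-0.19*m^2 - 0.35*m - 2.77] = -0.380000000000000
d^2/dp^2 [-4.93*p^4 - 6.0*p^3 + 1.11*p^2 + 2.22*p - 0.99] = -59.16*p^2 - 36.0*p + 2.22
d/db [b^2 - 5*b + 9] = 2*b - 5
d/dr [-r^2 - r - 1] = -2*r - 1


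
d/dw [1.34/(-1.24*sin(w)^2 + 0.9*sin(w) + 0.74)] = (3.3232*sin(w) - 1.206)*cos(w)/(-1.24*sin(w)^2 + 0.9*sin(w) + 0.74)^2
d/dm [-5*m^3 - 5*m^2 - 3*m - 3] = -15*m^2 - 10*m - 3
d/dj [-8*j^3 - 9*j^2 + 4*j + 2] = -24*j^2 - 18*j + 4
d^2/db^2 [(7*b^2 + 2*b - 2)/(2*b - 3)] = 134/(8*b^3 - 36*b^2 + 54*b - 27)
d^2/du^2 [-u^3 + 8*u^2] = 16 - 6*u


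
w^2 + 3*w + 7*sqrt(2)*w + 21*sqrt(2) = (w + 3)*(w + 7*sqrt(2))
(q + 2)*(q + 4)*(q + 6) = q^3 + 12*q^2 + 44*q + 48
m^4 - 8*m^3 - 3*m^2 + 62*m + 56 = (m - 7)*(m - 4)*(m + 1)*(m + 2)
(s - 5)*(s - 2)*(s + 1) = s^3 - 6*s^2 + 3*s + 10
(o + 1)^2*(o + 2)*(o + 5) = o^4 + 9*o^3 + 25*o^2 + 27*o + 10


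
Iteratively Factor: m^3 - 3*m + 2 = (m - 1)*(m^2 + m - 2) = (m - 1)*(m + 2)*(m - 1)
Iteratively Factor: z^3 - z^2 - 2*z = (z)*(z^2 - z - 2) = z*(z + 1)*(z - 2)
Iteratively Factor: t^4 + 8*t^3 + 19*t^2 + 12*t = (t + 1)*(t^3 + 7*t^2 + 12*t) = t*(t + 1)*(t^2 + 7*t + 12) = t*(t + 1)*(t + 3)*(t + 4)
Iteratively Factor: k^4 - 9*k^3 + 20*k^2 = (k - 5)*(k^3 - 4*k^2) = k*(k - 5)*(k^2 - 4*k) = k*(k - 5)*(k - 4)*(k)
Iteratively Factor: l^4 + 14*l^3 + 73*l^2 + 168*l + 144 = (l + 4)*(l^3 + 10*l^2 + 33*l + 36) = (l + 3)*(l + 4)*(l^2 + 7*l + 12) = (l + 3)*(l + 4)^2*(l + 3)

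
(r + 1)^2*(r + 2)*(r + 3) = r^4 + 7*r^3 + 17*r^2 + 17*r + 6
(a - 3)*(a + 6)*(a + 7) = a^3 + 10*a^2 + 3*a - 126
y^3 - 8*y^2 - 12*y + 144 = (y - 6)^2*(y + 4)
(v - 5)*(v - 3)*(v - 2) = v^3 - 10*v^2 + 31*v - 30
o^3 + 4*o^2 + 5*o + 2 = (o + 1)^2*(o + 2)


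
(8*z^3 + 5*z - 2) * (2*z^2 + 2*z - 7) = 16*z^5 + 16*z^4 - 46*z^3 + 6*z^2 - 39*z + 14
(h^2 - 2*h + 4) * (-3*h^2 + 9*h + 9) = -3*h^4 + 15*h^3 - 21*h^2 + 18*h + 36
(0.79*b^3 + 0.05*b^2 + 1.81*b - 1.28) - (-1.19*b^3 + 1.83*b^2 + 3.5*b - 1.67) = 1.98*b^3 - 1.78*b^2 - 1.69*b + 0.39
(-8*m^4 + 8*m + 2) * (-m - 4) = 8*m^5 + 32*m^4 - 8*m^2 - 34*m - 8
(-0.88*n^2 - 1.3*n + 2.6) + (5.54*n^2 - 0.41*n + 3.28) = 4.66*n^2 - 1.71*n + 5.88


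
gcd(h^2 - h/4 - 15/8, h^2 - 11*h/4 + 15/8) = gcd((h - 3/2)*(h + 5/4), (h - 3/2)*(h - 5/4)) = h - 3/2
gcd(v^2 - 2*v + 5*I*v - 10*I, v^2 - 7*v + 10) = v - 2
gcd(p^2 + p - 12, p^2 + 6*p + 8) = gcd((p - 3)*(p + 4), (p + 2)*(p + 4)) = p + 4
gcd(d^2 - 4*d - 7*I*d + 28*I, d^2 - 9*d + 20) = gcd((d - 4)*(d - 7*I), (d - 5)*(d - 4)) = d - 4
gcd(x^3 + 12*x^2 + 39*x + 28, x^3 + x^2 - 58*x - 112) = x + 7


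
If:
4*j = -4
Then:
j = -1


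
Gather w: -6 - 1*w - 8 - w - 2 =-2*w - 16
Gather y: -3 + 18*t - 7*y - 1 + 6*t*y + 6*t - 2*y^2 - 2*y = 24*t - 2*y^2 + y*(6*t - 9) - 4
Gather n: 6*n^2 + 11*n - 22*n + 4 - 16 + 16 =6*n^2 - 11*n + 4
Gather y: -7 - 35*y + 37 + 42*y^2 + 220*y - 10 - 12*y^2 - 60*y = 30*y^2 + 125*y + 20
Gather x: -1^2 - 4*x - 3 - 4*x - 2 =-8*x - 6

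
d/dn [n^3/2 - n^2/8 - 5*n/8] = 3*n^2/2 - n/4 - 5/8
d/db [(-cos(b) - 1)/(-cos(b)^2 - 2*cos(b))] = (sin(b) + 2*sin(b)/cos(b)^2 + 2*tan(b))/(cos(b) + 2)^2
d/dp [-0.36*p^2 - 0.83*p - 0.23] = -0.72*p - 0.83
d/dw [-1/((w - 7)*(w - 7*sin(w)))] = (w + (1 - 7*cos(w))*(w - 7) - 7*sin(w))/((w - 7)^2*(w - 7*sin(w))^2)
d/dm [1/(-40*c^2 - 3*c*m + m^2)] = (3*c - 2*m)/(40*c^2 + 3*c*m - m^2)^2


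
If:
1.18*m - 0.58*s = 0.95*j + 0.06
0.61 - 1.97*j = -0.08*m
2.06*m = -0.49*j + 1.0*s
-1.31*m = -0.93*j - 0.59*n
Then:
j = 0.03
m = -6.81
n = -15.17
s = -14.01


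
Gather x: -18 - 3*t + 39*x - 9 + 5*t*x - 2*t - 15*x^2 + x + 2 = -5*t - 15*x^2 + x*(5*t + 40) - 25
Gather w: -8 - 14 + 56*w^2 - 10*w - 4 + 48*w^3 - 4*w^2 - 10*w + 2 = 48*w^3 + 52*w^2 - 20*w - 24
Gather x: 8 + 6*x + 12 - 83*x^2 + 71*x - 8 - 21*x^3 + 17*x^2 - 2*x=-21*x^3 - 66*x^2 + 75*x + 12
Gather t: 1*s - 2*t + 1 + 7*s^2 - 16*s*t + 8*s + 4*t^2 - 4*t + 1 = 7*s^2 + 9*s + 4*t^2 + t*(-16*s - 6) + 2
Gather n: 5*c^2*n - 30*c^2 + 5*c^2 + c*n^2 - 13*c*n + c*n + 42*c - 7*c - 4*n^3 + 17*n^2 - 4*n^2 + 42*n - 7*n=-25*c^2 + 35*c - 4*n^3 + n^2*(c + 13) + n*(5*c^2 - 12*c + 35)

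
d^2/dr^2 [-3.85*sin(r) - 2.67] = 3.85*sin(r)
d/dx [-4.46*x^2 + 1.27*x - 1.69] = 1.27 - 8.92*x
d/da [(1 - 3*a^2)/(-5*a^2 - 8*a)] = 2*(12*a^2 + 5*a + 4)/(a^2*(25*a^2 + 80*a + 64))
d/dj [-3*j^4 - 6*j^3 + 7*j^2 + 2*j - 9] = -12*j^3 - 18*j^2 + 14*j + 2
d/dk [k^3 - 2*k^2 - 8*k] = 3*k^2 - 4*k - 8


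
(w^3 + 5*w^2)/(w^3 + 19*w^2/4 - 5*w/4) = 4*w/(4*w - 1)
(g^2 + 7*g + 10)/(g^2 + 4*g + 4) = (g + 5)/(g + 2)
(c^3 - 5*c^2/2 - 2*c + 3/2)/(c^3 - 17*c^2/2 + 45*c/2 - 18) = (2*c^2 + c - 1)/(2*c^2 - 11*c + 12)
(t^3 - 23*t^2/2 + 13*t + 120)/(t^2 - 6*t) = t - 11/2 - 20/t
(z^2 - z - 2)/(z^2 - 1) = (z - 2)/(z - 1)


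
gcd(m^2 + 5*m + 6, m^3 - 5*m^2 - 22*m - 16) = m + 2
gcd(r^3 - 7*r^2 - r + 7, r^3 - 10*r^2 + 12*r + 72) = 1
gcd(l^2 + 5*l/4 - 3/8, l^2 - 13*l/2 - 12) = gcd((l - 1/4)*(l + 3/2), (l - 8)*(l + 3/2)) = l + 3/2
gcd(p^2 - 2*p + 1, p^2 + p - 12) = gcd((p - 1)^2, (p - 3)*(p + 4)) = 1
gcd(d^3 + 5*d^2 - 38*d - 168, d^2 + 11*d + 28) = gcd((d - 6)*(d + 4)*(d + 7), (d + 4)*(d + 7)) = d^2 + 11*d + 28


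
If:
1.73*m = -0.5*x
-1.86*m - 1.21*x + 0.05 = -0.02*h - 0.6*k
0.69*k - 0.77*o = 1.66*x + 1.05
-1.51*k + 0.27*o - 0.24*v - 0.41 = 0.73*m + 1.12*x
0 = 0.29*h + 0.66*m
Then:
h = 0.657763603747259*x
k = 1.09878745598299*x - 0.0833333333333333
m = -0.289017341040462*x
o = -1.17121643554771*x - 1.43831168831169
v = -12.0183951548861*x - 2.80212842712843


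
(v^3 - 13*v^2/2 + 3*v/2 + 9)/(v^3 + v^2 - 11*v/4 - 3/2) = 2*(v^2 - 5*v - 6)/(2*v^2 + 5*v + 2)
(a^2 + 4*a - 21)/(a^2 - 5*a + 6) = (a + 7)/(a - 2)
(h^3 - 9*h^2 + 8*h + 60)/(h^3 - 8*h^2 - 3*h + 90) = (h + 2)/(h + 3)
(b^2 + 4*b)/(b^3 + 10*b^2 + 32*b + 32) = b/(b^2 + 6*b + 8)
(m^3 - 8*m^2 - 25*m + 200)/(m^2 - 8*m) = m - 25/m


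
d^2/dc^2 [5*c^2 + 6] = 10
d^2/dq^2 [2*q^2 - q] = 4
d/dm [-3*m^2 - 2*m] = -6*m - 2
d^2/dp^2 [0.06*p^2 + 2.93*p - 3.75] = 0.120000000000000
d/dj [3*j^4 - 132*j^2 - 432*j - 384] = 12*j^3 - 264*j - 432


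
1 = 1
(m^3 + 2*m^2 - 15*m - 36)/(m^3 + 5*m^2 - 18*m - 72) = (m + 3)/(m + 6)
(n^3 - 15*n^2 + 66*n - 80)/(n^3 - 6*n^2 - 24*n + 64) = (n - 5)/(n + 4)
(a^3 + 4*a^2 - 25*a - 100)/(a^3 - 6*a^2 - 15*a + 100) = (a + 5)/(a - 5)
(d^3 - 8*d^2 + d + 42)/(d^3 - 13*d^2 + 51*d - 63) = (d + 2)/(d - 3)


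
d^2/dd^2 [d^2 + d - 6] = 2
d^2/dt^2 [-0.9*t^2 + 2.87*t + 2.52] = -1.80000000000000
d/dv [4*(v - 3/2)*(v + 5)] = 8*v + 14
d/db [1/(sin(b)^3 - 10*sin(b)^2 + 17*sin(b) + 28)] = (-3*sin(b)^2 + 20*sin(b) - 17)*cos(b)/(sin(b)^3 - 10*sin(b)^2 + 17*sin(b) + 28)^2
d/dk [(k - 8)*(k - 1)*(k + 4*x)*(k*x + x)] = 2*x*(2*k^3 + 6*k^2*x - 12*k^2 - 32*k*x - k - 2*x + 4)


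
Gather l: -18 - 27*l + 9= -27*l - 9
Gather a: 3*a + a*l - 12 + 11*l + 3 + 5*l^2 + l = a*(l + 3) + 5*l^2 + 12*l - 9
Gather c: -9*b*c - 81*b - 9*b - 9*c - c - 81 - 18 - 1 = -90*b + c*(-9*b - 10) - 100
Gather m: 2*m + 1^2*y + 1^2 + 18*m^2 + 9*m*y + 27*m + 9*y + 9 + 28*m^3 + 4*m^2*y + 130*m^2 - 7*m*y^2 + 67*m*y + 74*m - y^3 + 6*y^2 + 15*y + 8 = 28*m^3 + m^2*(4*y + 148) + m*(-7*y^2 + 76*y + 103) - y^3 + 6*y^2 + 25*y + 18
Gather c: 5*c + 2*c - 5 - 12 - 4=7*c - 21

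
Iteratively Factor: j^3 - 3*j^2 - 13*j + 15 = (j + 3)*(j^2 - 6*j + 5) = (j - 1)*(j + 3)*(j - 5)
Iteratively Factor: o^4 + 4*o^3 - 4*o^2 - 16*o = (o + 2)*(o^3 + 2*o^2 - 8*o) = (o + 2)*(o + 4)*(o^2 - 2*o) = (o - 2)*(o + 2)*(o + 4)*(o)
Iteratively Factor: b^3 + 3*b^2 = (b)*(b^2 + 3*b) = b^2*(b + 3)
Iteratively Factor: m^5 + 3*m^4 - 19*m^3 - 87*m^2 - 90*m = (m + 3)*(m^4 - 19*m^2 - 30*m) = m*(m + 3)*(m^3 - 19*m - 30) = m*(m + 3)^2*(m^2 - 3*m - 10) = m*(m - 5)*(m + 3)^2*(m + 2)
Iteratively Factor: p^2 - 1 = (p + 1)*(p - 1)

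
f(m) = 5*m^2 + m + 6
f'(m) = 10*m + 1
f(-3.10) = 50.95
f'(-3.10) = -30.00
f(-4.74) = 113.60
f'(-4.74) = -46.40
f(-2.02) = 24.38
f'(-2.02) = -19.20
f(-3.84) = 75.89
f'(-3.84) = -37.40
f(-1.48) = 15.47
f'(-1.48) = -13.80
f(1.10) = 13.15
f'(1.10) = 12.00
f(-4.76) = 114.53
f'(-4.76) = -46.60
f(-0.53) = 6.87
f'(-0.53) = -4.30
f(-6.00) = 180.00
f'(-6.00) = -59.00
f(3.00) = 54.00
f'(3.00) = 31.00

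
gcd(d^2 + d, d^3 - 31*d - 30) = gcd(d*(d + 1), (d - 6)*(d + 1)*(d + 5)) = d + 1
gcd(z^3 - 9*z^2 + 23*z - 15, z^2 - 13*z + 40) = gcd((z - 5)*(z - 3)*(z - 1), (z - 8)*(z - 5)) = z - 5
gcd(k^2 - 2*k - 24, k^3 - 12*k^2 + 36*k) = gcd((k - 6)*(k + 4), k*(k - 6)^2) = k - 6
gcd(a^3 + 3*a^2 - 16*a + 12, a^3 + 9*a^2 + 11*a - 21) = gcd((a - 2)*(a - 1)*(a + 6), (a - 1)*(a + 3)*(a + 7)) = a - 1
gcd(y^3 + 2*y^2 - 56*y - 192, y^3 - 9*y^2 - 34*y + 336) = y^2 - 2*y - 48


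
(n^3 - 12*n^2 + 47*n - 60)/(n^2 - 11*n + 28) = (n^2 - 8*n + 15)/(n - 7)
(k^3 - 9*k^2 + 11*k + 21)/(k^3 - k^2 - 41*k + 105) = (k^2 - 6*k - 7)/(k^2 + 2*k - 35)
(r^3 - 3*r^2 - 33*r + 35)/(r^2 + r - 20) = (r^2 - 8*r + 7)/(r - 4)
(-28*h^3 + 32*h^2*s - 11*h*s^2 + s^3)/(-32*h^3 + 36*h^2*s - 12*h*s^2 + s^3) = (-7*h + s)/(-8*h + s)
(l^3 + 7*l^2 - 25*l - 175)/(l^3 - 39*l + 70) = (l + 5)/(l - 2)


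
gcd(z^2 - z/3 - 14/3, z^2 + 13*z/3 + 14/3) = z + 2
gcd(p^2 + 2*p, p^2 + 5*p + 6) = p + 2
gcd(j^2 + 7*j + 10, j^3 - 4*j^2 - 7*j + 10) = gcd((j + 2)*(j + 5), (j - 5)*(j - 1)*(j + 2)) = j + 2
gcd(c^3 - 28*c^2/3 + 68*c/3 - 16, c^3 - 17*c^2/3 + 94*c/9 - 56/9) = c^2 - 10*c/3 + 8/3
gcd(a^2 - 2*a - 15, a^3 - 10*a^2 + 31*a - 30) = a - 5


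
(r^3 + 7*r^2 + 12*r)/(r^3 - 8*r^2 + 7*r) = (r^2 + 7*r + 12)/(r^2 - 8*r + 7)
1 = 1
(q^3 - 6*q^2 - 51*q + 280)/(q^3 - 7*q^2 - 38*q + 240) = (q + 7)/(q + 6)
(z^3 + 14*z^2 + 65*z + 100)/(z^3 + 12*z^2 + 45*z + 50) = (z + 4)/(z + 2)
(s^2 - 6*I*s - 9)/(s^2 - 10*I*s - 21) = (s - 3*I)/(s - 7*I)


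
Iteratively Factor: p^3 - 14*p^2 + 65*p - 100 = (p - 5)*(p^2 - 9*p + 20) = (p - 5)^2*(p - 4)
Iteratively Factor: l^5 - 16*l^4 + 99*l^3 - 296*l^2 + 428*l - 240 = (l - 3)*(l^4 - 13*l^3 + 60*l^2 - 116*l + 80) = (l - 4)*(l - 3)*(l^3 - 9*l^2 + 24*l - 20) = (l - 4)*(l - 3)*(l - 2)*(l^2 - 7*l + 10) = (l - 5)*(l - 4)*(l - 3)*(l - 2)*(l - 2)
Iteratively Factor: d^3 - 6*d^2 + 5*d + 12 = (d + 1)*(d^2 - 7*d + 12) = (d - 4)*(d + 1)*(d - 3)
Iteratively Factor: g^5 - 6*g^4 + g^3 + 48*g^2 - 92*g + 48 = (g - 2)*(g^4 - 4*g^3 - 7*g^2 + 34*g - 24) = (g - 2)*(g - 1)*(g^3 - 3*g^2 - 10*g + 24) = (g - 2)^2*(g - 1)*(g^2 - g - 12) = (g - 4)*(g - 2)^2*(g - 1)*(g + 3)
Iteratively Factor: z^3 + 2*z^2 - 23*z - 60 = (z + 4)*(z^2 - 2*z - 15) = (z - 5)*(z + 4)*(z + 3)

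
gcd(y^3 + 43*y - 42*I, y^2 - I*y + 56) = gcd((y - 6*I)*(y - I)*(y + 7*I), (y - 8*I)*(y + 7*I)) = y + 7*I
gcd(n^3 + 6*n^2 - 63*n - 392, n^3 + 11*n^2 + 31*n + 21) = n + 7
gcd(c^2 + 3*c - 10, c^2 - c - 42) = 1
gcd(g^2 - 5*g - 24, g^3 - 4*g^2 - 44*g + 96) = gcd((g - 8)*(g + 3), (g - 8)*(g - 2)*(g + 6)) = g - 8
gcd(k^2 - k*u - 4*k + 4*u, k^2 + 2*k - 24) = k - 4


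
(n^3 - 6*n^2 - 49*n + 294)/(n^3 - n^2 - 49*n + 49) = (n - 6)/(n - 1)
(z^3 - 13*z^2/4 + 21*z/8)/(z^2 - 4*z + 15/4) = z*(4*z - 7)/(2*(2*z - 5))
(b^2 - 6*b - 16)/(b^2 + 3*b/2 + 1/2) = 2*(b^2 - 6*b - 16)/(2*b^2 + 3*b + 1)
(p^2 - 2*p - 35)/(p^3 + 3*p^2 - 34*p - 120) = (p - 7)/(p^2 - 2*p - 24)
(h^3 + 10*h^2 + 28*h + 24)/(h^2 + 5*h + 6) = (h^2 + 8*h + 12)/(h + 3)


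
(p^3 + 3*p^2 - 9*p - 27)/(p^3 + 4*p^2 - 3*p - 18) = (p - 3)/(p - 2)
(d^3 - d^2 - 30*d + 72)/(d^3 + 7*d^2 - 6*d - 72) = (d - 4)/(d + 4)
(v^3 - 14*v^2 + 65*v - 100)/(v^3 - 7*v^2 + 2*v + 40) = (v - 5)/(v + 2)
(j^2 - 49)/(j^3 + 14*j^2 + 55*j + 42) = (j - 7)/(j^2 + 7*j + 6)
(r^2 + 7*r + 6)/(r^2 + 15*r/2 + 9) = 2*(r + 1)/(2*r + 3)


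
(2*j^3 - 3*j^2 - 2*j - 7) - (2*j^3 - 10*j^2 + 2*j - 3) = 7*j^2 - 4*j - 4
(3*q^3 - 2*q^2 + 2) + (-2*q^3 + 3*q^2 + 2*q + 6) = q^3 + q^2 + 2*q + 8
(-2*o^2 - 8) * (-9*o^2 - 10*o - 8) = 18*o^4 + 20*o^3 + 88*o^2 + 80*o + 64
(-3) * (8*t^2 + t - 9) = -24*t^2 - 3*t + 27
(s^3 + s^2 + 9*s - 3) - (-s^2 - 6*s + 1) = s^3 + 2*s^2 + 15*s - 4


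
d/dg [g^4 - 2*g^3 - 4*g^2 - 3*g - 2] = 4*g^3 - 6*g^2 - 8*g - 3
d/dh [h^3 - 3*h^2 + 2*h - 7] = 3*h^2 - 6*h + 2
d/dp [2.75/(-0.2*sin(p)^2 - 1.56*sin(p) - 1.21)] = (1.1*sin(p) + 4.29)*cos(p)/(0.2*sin(p)^2 + 1.56*sin(p) + 1.21)^2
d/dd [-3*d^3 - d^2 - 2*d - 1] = -9*d^2 - 2*d - 2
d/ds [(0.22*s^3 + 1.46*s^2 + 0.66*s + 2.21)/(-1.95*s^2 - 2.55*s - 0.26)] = (-0.429*s^4 - 1.122*s^3 - 2.6076*s^2 + 7.8598*s + 5.4639)/(3.8025*s^4 + 9.945*s^3 + 7.5165*s^2 + 1.326*s + 0.0676)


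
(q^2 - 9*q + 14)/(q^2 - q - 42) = (q - 2)/(q + 6)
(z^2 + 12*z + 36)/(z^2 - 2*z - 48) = (z + 6)/(z - 8)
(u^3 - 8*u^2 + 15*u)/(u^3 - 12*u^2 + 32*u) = (u^2 - 8*u + 15)/(u^2 - 12*u + 32)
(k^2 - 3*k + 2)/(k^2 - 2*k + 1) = (k - 2)/(k - 1)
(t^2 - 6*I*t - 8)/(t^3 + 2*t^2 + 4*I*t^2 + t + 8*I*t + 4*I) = (t^2 - 6*I*t - 8)/(t^3 + t^2*(2 + 4*I) + t*(1 + 8*I) + 4*I)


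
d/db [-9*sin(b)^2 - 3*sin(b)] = -3*(6*sin(b) + 1)*cos(b)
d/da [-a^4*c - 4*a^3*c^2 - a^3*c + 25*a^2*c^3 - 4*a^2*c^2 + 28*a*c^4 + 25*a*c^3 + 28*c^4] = c*(-4*a^3 - 12*a^2*c - 3*a^2 + 50*a*c^2 - 8*a*c + 28*c^3 + 25*c^2)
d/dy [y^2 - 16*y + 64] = 2*y - 16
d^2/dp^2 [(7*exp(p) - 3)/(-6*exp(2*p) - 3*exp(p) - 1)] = (-252*exp(4*p) + 558*exp(3*p) + 414*exp(2*p) - 24*exp(p) - 16)*exp(p)/(216*exp(6*p) + 324*exp(5*p) + 270*exp(4*p) + 135*exp(3*p) + 45*exp(2*p) + 9*exp(p) + 1)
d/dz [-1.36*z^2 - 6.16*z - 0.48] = -2.72*z - 6.16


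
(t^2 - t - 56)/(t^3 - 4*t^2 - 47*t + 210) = (t - 8)/(t^2 - 11*t + 30)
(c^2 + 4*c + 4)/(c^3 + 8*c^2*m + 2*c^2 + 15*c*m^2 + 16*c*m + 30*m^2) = (c + 2)/(c^2 + 8*c*m + 15*m^2)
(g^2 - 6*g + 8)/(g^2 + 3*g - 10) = (g - 4)/(g + 5)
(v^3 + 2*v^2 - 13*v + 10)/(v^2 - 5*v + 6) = (v^2 + 4*v - 5)/(v - 3)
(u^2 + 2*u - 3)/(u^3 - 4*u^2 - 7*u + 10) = (u + 3)/(u^2 - 3*u - 10)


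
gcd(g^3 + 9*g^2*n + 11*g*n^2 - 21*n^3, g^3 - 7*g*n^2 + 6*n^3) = g^2 + 2*g*n - 3*n^2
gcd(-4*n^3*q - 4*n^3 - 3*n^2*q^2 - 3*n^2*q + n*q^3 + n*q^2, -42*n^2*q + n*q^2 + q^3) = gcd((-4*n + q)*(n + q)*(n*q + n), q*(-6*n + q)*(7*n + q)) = 1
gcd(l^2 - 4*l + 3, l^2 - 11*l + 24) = l - 3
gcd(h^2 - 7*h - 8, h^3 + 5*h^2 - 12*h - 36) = 1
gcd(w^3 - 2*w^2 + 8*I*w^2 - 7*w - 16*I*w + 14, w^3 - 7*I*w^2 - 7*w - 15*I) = w + I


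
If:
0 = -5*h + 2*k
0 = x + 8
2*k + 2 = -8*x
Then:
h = 62/5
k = 31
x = -8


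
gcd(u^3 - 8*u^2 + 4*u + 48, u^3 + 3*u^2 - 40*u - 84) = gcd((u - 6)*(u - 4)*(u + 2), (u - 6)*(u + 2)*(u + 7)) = u^2 - 4*u - 12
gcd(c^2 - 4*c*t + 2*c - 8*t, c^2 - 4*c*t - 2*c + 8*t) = -c + 4*t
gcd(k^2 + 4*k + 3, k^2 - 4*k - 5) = k + 1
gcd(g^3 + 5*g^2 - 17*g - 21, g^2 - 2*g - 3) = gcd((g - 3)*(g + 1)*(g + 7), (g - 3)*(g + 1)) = g^2 - 2*g - 3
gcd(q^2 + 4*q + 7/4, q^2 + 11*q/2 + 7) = q + 7/2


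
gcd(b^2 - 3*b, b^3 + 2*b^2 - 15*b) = b^2 - 3*b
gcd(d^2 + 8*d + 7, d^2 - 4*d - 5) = d + 1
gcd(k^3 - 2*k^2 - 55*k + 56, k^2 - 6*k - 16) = k - 8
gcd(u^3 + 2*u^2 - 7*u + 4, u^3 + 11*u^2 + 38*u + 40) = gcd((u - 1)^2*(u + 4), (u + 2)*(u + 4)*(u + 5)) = u + 4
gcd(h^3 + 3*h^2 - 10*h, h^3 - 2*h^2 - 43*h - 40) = h + 5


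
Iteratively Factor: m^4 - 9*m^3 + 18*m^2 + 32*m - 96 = (m - 4)*(m^3 - 5*m^2 - 2*m + 24) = (m - 4)*(m - 3)*(m^2 - 2*m - 8) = (m - 4)*(m - 3)*(m + 2)*(m - 4)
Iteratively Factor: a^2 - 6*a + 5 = (a - 1)*(a - 5)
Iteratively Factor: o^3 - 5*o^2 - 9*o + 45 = (o - 3)*(o^2 - 2*o - 15) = (o - 3)*(o + 3)*(o - 5)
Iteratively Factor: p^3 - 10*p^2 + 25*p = (p)*(p^2 - 10*p + 25) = p*(p - 5)*(p - 5)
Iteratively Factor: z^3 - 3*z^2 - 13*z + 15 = (z + 3)*(z^2 - 6*z + 5) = (z - 1)*(z + 3)*(z - 5)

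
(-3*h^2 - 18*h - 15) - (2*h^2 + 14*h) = -5*h^2 - 32*h - 15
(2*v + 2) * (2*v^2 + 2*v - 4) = 4*v^3 + 8*v^2 - 4*v - 8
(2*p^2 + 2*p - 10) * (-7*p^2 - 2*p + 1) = -14*p^4 - 18*p^3 + 68*p^2 + 22*p - 10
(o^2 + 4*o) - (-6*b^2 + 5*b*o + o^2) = 6*b^2 - 5*b*o + 4*o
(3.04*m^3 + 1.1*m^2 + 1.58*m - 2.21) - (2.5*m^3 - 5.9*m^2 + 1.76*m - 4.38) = 0.54*m^3 + 7.0*m^2 - 0.18*m + 2.17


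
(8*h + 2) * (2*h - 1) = 16*h^2 - 4*h - 2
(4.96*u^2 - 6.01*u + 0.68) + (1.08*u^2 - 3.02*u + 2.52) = 6.04*u^2 - 9.03*u + 3.2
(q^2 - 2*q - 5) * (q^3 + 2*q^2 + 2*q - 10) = q^5 - 7*q^3 - 24*q^2 + 10*q + 50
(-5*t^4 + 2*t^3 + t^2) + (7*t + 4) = -5*t^4 + 2*t^3 + t^2 + 7*t + 4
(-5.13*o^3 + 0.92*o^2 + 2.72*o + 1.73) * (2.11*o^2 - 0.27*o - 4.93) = -10.8243*o^5 + 3.3263*o^4 + 30.7817*o^3 - 1.6197*o^2 - 13.8767*o - 8.5289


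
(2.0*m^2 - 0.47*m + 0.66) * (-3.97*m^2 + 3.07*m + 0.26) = -7.94*m^4 + 8.0059*m^3 - 3.5431*m^2 + 1.904*m + 0.1716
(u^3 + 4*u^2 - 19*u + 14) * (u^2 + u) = u^5 + 5*u^4 - 15*u^3 - 5*u^2 + 14*u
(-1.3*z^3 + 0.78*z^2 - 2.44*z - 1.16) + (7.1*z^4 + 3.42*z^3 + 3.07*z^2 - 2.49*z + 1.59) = 7.1*z^4 + 2.12*z^3 + 3.85*z^2 - 4.93*z + 0.43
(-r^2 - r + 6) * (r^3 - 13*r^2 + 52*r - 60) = -r^5 + 12*r^4 - 33*r^3 - 70*r^2 + 372*r - 360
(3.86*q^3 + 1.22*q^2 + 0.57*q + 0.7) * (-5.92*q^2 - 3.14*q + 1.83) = -22.8512*q^5 - 19.3428*q^4 - 0.1414*q^3 - 3.7012*q^2 - 1.1549*q + 1.281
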